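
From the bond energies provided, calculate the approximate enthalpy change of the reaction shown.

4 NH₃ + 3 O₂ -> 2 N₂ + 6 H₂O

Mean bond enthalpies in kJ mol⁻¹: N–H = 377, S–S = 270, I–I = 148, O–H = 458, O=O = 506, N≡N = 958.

ΔH ≈ −1370 kJ

Bonds broken (reactants):
  N–H: 12 × 377 = 4524
  O=O: 3 × 506 = 1518
  Σ(broken) = 6042 kJ
Bonds formed (products):
  N≡N: 2 × 958 = 1916
  O–H: 12 × 458 = 5496
  Σ(formed) = 7412 kJ
ΔH = Σ(broken) − Σ(formed) = 6042 − 7412 = −1370 kJ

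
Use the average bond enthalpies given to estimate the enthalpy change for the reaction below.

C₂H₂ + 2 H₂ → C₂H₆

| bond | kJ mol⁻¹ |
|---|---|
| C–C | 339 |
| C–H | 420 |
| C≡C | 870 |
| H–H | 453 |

ΔH ≈ −243 kJ

Bonds broken (reactants):
  C≡C: 1 × 870 = 870
  C–H: 2 × 420 = 840
  H–H: 2 × 453 = 906
  Σ(broken) = 2616 kJ
Bonds formed (products):
  C–C: 1 × 339 = 339
  C–H: 6 × 420 = 2520
  Σ(formed) = 2859 kJ
ΔH = Σ(broken) − Σ(formed) = 2616 − 2859 = −243 kJ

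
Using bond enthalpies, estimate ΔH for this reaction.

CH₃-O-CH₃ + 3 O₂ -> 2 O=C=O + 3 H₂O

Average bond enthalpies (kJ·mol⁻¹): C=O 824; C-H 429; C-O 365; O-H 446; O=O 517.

Bonds broken (reactants):
  C-H: 6 × 429 = 2574
  C-O: 2 × 365 = 730
  O=O: 3 × 517 = 1551
  Σ(broken) = 4855 kJ
Bonds formed (products):
  C=O: 4 × 824 = 3296
  O-H: 6 × 446 = 2676
  Σ(formed) = 5972 kJ
ΔH = Σ(broken) − Σ(formed) = 4855 − 5972 = −1117 kJ

ΔH ≈ −1117 kJ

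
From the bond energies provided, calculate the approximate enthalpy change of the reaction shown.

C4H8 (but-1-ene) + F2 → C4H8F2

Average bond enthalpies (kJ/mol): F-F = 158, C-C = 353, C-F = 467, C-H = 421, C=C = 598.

ΔH ≈ −531 kJ

Bonds broken (reactants):
  C-C: 2 × 353 = 706
  C-H: 8 × 421 = 3368
  C=C: 1 × 598 = 598
  F-F: 1 × 158 = 158
  Σ(broken) = 4830 kJ
Bonds formed (products):
  C-C: 3 × 353 = 1059
  C-F: 2 × 467 = 934
  C-H: 8 × 421 = 3368
  Σ(formed) = 5361 kJ
ΔH = Σ(broken) − Σ(formed) = 4830 − 5361 = −531 kJ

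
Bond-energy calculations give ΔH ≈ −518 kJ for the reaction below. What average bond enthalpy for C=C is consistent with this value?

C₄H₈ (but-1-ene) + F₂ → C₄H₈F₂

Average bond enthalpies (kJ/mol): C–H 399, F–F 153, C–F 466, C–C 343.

D(C=C) ≈ 604 kJ/mol

Let D be the C=C bond energy.
Σ(broken) = 2×343 + 8×399 + 1×D + 1×153 = 4031 + D
Σ(formed) = 3×343 + 2×466 + 8×399 = 5153
ΔH = Σ(broken) − Σ(formed) = (4031 + D) − (5153) = −1122 + D
Setting this equal to −518 kJ gives D = 604 kJ/mol.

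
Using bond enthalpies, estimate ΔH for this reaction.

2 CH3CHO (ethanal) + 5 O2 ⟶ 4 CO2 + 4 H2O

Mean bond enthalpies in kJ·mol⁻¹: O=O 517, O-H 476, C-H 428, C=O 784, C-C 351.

ΔH ≈ −1801 kJ

Bonds broken (reactants):
  C-C: 2 × 351 = 702
  C-H: 8 × 428 = 3424
  C=O: 2 × 784 = 1568
  O=O: 5 × 517 = 2585
  Σ(broken) = 8279 kJ
Bonds formed (products):
  C=O: 8 × 784 = 6272
  O-H: 8 × 476 = 3808
  Σ(formed) = 10080 kJ
ΔH = Σ(broken) − Σ(formed) = 8279 − 10080 = −1801 kJ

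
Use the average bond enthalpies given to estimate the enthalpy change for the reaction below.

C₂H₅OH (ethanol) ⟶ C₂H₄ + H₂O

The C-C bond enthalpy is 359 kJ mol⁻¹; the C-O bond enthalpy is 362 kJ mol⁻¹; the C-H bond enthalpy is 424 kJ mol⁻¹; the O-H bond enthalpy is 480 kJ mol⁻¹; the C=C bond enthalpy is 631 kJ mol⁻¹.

Bonds broken (reactants):
  C-C: 1 × 359 = 359
  C-H: 5 × 424 = 2120
  C-O: 1 × 362 = 362
  O-H: 1 × 480 = 480
  Σ(broken) = 3321 kJ
Bonds formed (products):
  C-H: 4 × 424 = 1696
  C=C: 1 × 631 = 631
  O-H: 2 × 480 = 960
  Σ(formed) = 3287 kJ
ΔH = Σ(broken) − Σ(formed) = 3321 − 3287 = +34 kJ

ΔH ≈ +34 kJ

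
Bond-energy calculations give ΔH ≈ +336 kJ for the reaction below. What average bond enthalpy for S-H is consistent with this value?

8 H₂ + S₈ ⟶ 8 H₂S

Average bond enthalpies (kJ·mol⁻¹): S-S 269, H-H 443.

D(S-H) ≈ 335 kJ/mol

Let D be the S-H bond energy.
Σ(broken) = 8×443 + 8×269 = 5696
Σ(formed) = 16×D = 16D
ΔH = Σ(broken) − Σ(formed) = (5696) − (16D) = +5696 − 16D
Setting this equal to +336 kJ gives 16D = 5360, so D = 335 kJ/mol.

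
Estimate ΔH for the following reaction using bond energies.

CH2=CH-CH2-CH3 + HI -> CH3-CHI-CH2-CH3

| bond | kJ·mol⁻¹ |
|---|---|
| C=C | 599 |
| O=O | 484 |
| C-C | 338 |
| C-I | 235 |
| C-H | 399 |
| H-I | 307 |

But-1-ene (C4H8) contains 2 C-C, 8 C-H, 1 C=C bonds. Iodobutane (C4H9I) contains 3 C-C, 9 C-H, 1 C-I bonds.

Bonds broken (reactants):
  C-C: 2 × 338 = 676
  C-H: 8 × 399 = 3192
  C=C: 1 × 599 = 599
  H-I: 1 × 307 = 307
  Σ(broken) = 4774 kJ
Bonds formed (products):
  C-C: 3 × 338 = 1014
  C-H: 9 × 399 = 3591
  C-I: 1 × 235 = 235
  Σ(formed) = 4840 kJ
ΔH = Σ(broken) − Σ(formed) = 4774 − 4840 = −66 kJ

ΔH ≈ −66 kJ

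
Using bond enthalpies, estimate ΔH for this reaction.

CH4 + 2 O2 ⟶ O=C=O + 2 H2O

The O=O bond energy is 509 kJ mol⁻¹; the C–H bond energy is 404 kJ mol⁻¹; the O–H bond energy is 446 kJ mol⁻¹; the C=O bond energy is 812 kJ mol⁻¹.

ΔH ≈ −774 kJ

Bonds broken (reactants):
  C–H: 4 × 404 = 1616
  O=O: 2 × 509 = 1018
  Σ(broken) = 2634 kJ
Bonds formed (products):
  C=O: 2 × 812 = 1624
  O–H: 4 × 446 = 1784
  Σ(formed) = 3408 kJ
ΔH = Σ(broken) − Σ(formed) = 2634 − 3408 = −774 kJ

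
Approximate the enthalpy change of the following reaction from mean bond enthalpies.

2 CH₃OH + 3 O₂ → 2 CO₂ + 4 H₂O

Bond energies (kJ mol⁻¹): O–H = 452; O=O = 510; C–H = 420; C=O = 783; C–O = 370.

Bonds broken (reactants):
  C–H: 6 × 420 = 2520
  C–O: 2 × 370 = 740
  O–H: 2 × 452 = 904
  O=O: 3 × 510 = 1530
  Σ(broken) = 5694 kJ
Bonds formed (products):
  C=O: 4 × 783 = 3132
  O–H: 8 × 452 = 3616
  Σ(formed) = 6748 kJ
ΔH = Σ(broken) − Σ(formed) = 5694 − 6748 = −1054 kJ

ΔH ≈ −1054 kJ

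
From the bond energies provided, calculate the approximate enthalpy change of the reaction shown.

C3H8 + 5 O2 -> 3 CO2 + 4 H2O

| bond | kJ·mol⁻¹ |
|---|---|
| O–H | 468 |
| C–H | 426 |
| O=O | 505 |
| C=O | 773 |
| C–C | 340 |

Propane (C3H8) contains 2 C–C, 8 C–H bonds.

Bonds broken (reactants):
  C–C: 2 × 340 = 680
  C–H: 8 × 426 = 3408
  O=O: 5 × 505 = 2525
  Σ(broken) = 6613 kJ
Bonds formed (products):
  C=O: 6 × 773 = 4638
  O–H: 8 × 468 = 3744
  Σ(formed) = 8382 kJ
ΔH = Σ(broken) − Σ(formed) = 6613 − 8382 = −1769 kJ

ΔH ≈ −1769 kJ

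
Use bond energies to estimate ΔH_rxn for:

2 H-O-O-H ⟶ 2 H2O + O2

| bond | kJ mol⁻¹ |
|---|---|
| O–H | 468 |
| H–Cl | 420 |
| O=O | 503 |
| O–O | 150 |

Bonds broken (reactants):
  O–H: 4 × 468 = 1872
  O–O: 2 × 150 = 300
  Σ(broken) = 2172 kJ
Bonds formed (products):
  O–H: 4 × 468 = 1872
  O=O: 1 × 503 = 503
  Σ(formed) = 2375 kJ
ΔH = Σ(broken) − Σ(formed) = 2172 − 2375 = −203 kJ

ΔH ≈ −203 kJ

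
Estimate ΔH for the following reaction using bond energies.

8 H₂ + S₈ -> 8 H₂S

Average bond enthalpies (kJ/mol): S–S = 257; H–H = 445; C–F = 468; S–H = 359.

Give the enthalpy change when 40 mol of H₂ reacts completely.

ΔH = −640 kJ

Bonds broken (reactants):
  H–H: 8 × 445 = 3560
  S–S: 8 × 257 = 2056
  Σ(broken) = 5616 kJ
Bonds formed (products):
  S–H: 16 × 359 = 5744
  Σ(formed) = 5744 kJ
ΔH = Σ(broken) − Σ(formed) = 5616 − 5744 = −128 kJ
For 5× the reaction as written: 5 × (−128) = −640 kJ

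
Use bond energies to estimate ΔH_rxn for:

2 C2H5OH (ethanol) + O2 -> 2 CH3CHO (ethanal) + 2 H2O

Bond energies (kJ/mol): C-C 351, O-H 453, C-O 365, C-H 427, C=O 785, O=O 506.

Bonds broken (reactants):
  C-C: 2 × 351 = 702
  C-H: 10 × 427 = 4270
  C-O: 2 × 365 = 730
  O-H: 2 × 453 = 906
  O=O: 1 × 506 = 506
  Σ(broken) = 7114 kJ
Bonds formed (products):
  C-C: 2 × 351 = 702
  C-H: 8 × 427 = 3416
  C=O: 2 × 785 = 1570
  O-H: 4 × 453 = 1812
  Σ(formed) = 7500 kJ
ΔH = Σ(broken) − Σ(formed) = 7114 − 7500 = −386 kJ

ΔH ≈ −386 kJ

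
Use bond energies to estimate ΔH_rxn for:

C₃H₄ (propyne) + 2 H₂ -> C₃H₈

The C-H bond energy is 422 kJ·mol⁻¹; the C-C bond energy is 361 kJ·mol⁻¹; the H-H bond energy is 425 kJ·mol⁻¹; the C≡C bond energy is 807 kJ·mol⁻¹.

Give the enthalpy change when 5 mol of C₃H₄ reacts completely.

Bonds broken (reactants):
  C≡C: 1 × 807 = 807
  C-C: 1 × 361 = 361
  C-H: 4 × 422 = 1688
  H-H: 2 × 425 = 850
  Σ(broken) = 3706 kJ
Bonds formed (products):
  C-C: 2 × 361 = 722
  C-H: 8 × 422 = 3376
  Σ(formed) = 4098 kJ
ΔH = Σ(broken) − Σ(formed) = 3706 − 4098 = −392 kJ
For 5× the reaction as written: 5 × (−392) = −1960 kJ

ΔH = −1960 kJ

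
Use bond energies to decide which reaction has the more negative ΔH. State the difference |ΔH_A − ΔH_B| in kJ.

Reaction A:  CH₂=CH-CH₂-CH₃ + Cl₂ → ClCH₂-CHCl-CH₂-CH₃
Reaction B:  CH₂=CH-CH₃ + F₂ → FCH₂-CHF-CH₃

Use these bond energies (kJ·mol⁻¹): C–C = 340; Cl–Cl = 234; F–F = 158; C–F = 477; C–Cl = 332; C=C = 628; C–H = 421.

Reaction A:
  Bonds broken (reactants):
    C–C: 2 × 340 = 680
    C–H: 8 × 421 = 3368
    C=C: 1 × 628 = 628
    Cl–Cl: 1 × 234 = 234
    Σ(broken) = 4910 kJ
  Bonds formed (products):
    C–C: 3 × 340 = 1020
    C–Cl: 2 × 332 = 664
    C–H: 8 × 421 = 3368
    Σ(formed) = 5052 kJ
  ΔH_A = 4910 − 5052 = −142 kJ
Reaction B:
  Bonds broken (reactants):
    C–C: 1 × 340 = 340
    C–H: 6 × 421 = 2526
    C=C: 1 × 628 = 628
    F–F: 1 × 158 = 158
    Σ(broken) = 3652 kJ
  Bonds formed (products):
    C–C: 2 × 340 = 680
    C–F: 2 × 477 = 954
    C–H: 6 × 421 = 2526
    Σ(formed) = 4160 kJ
  ΔH_B = 3652 − 4160 = −508 kJ
ΔH_A − ΔH_B = +366 kJ, so reaction B has the more negative ΔH; |ΔH_A − ΔH_B| = 366 kJ.

Reaction B, by 366 kJ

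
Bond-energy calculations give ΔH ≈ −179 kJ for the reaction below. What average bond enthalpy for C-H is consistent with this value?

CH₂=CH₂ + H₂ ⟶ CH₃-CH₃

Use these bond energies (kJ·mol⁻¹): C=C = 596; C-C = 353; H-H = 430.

D(C-H) ≈ 426 kJ/mol

Let D be the C-H bond energy.
Σ(broken) = 4×D + 1×596 + 1×430 = 1026 + 4D
Σ(formed) = 1×353 + 6×D = 353 + 6D
ΔH = Σ(broken) − Σ(formed) = (1026 + 4D) − (353 + 6D) = +673 − 2D
Setting this equal to −179 kJ gives 2D = 852, so D = 426 kJ/mol.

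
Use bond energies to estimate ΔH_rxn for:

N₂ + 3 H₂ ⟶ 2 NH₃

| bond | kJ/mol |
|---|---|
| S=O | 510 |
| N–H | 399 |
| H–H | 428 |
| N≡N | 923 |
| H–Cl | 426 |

Bonds broken (reactants):
  H–H: 3 × 428 = 1284
  N≡N: 1 × 923 = 923
  Σ(broken) = 2207 kJ
Bonds formed (products):
  N–H: 6 × 399 = 2394
  Σ(formed) = 2394 kJ
ΔH = Σ(broken) − Σ(formed) = 2207 − 2394 = −187 kJ

ΔH ≈ −187 kJ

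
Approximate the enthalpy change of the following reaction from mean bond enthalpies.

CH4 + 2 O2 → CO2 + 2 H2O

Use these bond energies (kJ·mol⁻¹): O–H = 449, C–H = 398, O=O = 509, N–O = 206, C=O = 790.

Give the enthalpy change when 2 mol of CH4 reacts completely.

ΔH = −1532 kJ

Bonds broken (reactants):
  C–H: 4 × 398 = 1592
  O=O: 2 × 509 = 1018
  Σ(broken) = 2610 kJ
Bonds formed (products):
  C=O: 2 × 790 = 1580
  O–H: 4 × 449 = 1796
  Σ(formed) = 3376 kJ
ΔH = Σ(broken) − Σ(formed) = 2610 − 3376 = −766 kJ
For 2× the reaction as written: 2 × (−766) = −1532 kJ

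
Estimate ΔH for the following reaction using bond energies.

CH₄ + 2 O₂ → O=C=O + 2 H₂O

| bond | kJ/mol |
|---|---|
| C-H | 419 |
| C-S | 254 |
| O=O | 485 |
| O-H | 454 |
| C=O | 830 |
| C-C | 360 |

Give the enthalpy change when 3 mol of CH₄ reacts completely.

ΔH = −2490 kJ

Bonds broken (reactants):
  C-H: 4 × 419 = 1676
  O=O: 2 × 485 = 970
  Σ(broken) = 2646 kJ
Bonds formed (products):
  C=O: 2 × 830 = 1660
  O-H: 4 × 454 = 1816
  Σ(formed) = 3476 kJ
ΔH = Σ(broken) − Σ(formed) = 2646 − 3476 = −830 kJ
For 3× the reaction as written: 3 × (−830) = −2490 kJ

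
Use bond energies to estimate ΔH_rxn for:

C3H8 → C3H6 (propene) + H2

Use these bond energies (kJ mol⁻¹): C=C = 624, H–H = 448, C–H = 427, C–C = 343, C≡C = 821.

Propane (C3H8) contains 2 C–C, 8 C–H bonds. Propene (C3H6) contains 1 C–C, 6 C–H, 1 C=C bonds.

Bonds broken (reactants):
  C–C: 2 × 343 = 686
  C–H: 8 × 427 = 3416
  Σ(broken) = 4102 kJ
Bonds formed (products):
  C–C: 1 × 343 = 343
  C–H: 6 × 427 = 2562
  C=C: 1 × 624 = 624
  H–H: 1 × 448 = 448
  Σ(formed) = 3977 kJ
ΔH = Σ(broken) − Σ(formed) = 4102 − 3977 = +125 kJ

ΔH ≈ +125 kJ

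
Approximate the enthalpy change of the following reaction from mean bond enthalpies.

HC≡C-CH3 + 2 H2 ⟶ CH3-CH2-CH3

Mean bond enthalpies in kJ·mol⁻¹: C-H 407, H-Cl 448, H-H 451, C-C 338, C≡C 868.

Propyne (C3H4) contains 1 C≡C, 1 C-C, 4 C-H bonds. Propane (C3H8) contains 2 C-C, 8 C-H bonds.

ΔH ≈ −196 kJ

Bonds broken (reactants):
  C≡C: 1 × 868 = 868
  C-C: 1 × 338 = 338
  C-H: 4 × 407 = 1628
  H-H: 2 × 451 = 902
  Σ(broken) = 3736 kJ
Bonds formed (products):
  C-C: 2 × 338 = 676
  C-H: 8 × 407 = 3256
  Σ(formed) = 3932 kJ
ΔH = Σ(broken) − Σ(formed) = 3736 − 3932 = −196 kJ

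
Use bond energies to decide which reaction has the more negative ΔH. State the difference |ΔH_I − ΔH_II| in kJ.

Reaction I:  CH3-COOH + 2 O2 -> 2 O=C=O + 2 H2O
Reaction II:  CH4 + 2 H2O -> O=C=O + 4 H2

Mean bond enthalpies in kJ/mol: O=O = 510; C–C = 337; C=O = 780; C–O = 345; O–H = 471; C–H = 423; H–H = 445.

Reaction I, by 1018 kJ

Reaction I:
  Bonds broken (reactants):
    C–C: 1 × 337 = 337
    C–H: 3 × 423 = 1269
    C–O: 1 × 345 = 345
    C=O: 1 × 780 = 780
    O–H: 1 × 471 = 471
    O=O: 2 × 510 = 1020
    Σ(broken) = 4222 kJ
  Bonds formed (products):
    C=O: 4 × 780 = 3120
    O–H: 4 × 471 = 1884
    Σ(formed) = 5004 kJ
  ΔH_I = 4222 − 5004 = −782 kJ
Reaction II:
  Bonds broken (reactants):
    C–H: 4 × 423 = 1692
    O–H: 4 × 471 = 1884
    Σ(broken) = 3576 kJ
  Bonds formed (products):
    C=O: 2 × 780 = 1560
    H–H: 4 × 445 = 1780
    Σ(formed) = 3340 kJ
  ΔH_II = 3576 − 3340 = +236 kJ
ΔH_I − ΔH_II = −1018 kJ, so reaction I has the more negative ΔH; |ΔH_I − ΔH_II| = 1018 kJ.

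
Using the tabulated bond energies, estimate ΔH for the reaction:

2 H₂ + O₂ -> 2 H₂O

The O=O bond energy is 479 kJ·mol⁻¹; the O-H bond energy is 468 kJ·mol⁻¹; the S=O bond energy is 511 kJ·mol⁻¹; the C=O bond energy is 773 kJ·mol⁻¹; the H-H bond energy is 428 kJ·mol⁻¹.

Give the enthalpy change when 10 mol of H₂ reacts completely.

Bonds broken (reactants):
  H-H: 2 × 428 = 856
  O=O: 1 × 479 = 479
  Σ(broken) = 1335 kJ
Bonds formed (products):
  O-H: 4 × 468 = 1872
  Σ(formed) = 1872 kJ
ΔH = Σ(broken) − Σ(formed) = 1335 − 1872 = −537 kJ
For 5× the reaction as written: 5 × (−537) = −2685 kJ

ΔH = −2685 kJ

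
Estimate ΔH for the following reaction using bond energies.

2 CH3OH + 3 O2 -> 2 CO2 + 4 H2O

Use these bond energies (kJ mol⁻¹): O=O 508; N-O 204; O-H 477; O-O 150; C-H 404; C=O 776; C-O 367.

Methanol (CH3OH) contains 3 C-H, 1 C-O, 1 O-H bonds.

Bonds broken (reactants):
  C-H: 6 × 404 = 2424
  C-O: 2 × 367 = 734
  O-H: 2 × 477 = 954
  O=O: 3 × 508 = 1524
  Σ(broken) = 5636 kJ
Bonds formed (products):
  C=O: 4 × 776 = 3104
  O-H: 8 × 477 = 3816
  Σ(formed) = 6920 kJ
ΔH = Σ(broken) − Σ(formed) = 5636 − 6920 = −1284 kJ

ΔH ≈ −1284 kJ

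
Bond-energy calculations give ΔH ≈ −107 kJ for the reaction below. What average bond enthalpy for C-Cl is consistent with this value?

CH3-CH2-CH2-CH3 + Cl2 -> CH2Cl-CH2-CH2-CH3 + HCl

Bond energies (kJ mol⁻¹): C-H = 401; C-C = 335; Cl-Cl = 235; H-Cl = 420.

D(C-Cl) ≈ 323 kJ/mol

Let D be the C-Cl bond energy.
Σ(broken) = 3×335 + 10×401 + 1×235 = 5250
Σ(formed) = 3×335 + 1×D + 9×401 + 1×420 = 5034 + D
ΔH = Σ(broken) − Σ(formed) = (5250) − (5034 + D) = +216 − D
Setting this equal to −107 kJ gives D = 323 kJ/mol.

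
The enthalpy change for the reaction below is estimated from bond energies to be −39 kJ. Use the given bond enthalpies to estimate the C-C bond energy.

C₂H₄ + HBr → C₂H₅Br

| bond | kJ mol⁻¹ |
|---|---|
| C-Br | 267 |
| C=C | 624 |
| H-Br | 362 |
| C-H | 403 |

D(C-C) ≈ 355 kJ/mol

Let D be the C-C bond energy.
Σ(broken) = 4×403 + 1×624 + 1×362 = 2598
Σ(formed) = 1×267 + 1×D + 5×403 = 2282 + D
ΔH = Σ(broken) − Σ(formed) = (2598) − (2282 + D) = +316 − D
Setting this equal to −39 kJ gives D = 355 kJ/mol.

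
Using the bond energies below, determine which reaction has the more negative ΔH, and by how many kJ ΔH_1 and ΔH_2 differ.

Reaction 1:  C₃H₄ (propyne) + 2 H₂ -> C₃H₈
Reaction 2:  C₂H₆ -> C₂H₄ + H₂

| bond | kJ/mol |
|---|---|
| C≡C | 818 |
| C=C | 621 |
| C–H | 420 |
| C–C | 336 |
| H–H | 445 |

Reaction 1:
  Bonds broken (reactants):
    C≡C: 1 × 818 = 818
    C–C: 1 × 336 = 336
    C–H: 4 × 420 = 1680
    H–H: 2 × 445 = 890
    Σ(broken) = 3724 kJ
  Bonds formed (products):
    C–C: 2 × 336 = 672
    C–H: 8 × 420 = 3360
    Σ(formed) = 4032 kJ
  ΔH_1 = 3724 − 4032 = −308 kJ
Reaction 2:
  Bonds broken (reactants):
    C–C: 1 × 336 = 336
    C–H: 6 × 420 = 2520
    Σ(broken) = 2856 kJ
  Bonds formed (products):
    C–H: 4 × 420 = 1680
    C=C: 1 × 621 = 621
    H–H: 1 × 445 = 445
    Σ(formed) = 2746 kJ
  ΔH_2 = 2856 − 2746 = +110 kJ
ΔH_1 − ΔH_2 = −418 kJ, so reaction 1 has the more negative ΔH; |ΔH_1 − ΔH_2| = 418 kJ.

Reaction 1, by 418 kJ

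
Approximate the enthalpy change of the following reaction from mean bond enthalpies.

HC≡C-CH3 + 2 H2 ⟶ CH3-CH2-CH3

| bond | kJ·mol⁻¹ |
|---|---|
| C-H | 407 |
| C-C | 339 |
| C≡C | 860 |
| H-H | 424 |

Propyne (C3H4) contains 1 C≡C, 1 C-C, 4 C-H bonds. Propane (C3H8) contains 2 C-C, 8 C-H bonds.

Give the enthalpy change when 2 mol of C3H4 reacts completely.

Bonds broken (reactants):
  C≡C: 1 × 860 = 860
  C-C: 1 × 339 = 339
  C-H: 4 × 407 = 1628
  H-H: 2 × 424 = 848
  Σ(broken) = 3675 kJ
Bonds formed (products):
  C-C: 2 × 339 = 678
  C-H: 8 × 407 = 3256
  Σ(formed) = 3934 kJ
ΔH = Σ(broken) − Σ(formed) = 3675 − 3934 = −259 kJ
For 2× the reaction as written: 2 × (−259) = −518 kJ

ΔH = −518 kJ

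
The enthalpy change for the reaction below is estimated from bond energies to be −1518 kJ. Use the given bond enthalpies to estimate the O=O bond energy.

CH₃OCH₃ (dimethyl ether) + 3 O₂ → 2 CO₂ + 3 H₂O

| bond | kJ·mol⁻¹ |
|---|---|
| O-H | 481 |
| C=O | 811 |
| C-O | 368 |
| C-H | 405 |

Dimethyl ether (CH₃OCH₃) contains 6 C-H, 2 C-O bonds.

Let D be the O=O bond energy.
Σ(broken) = 6×405 + 2×368 + 3×D = 3166 + 3D
Σ(formed) = 4×811 + 6×481 = 6130
ΔH = Σ(broken) − Σ(formed) = (3166 + 3D) − (6130) = −2964 + 3D
Setting this equal to −1518 kJ gives 3D = 1446, so D = 482 kJ/mol.

D(O=O) ≈ 482 kJ/mol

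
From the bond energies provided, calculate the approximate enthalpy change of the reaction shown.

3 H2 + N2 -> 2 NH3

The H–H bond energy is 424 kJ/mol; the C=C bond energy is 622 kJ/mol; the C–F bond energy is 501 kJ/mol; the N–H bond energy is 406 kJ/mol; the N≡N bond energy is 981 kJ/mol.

ΔH ≈ −183 kJ

Bonds broken (reactants):
  H–H: 3 × 424 = 1272
  N≡N: 1 × 981 = 981
  Σ(broken) = 2253 kJ
Bonds formed (products):
  N–H: 6 × 406 = 2436
  Σ(formed) = 2436 kJ
ΔH = Σ(broken) − Σ(formed) = 2253 − 2436 = −183 kJ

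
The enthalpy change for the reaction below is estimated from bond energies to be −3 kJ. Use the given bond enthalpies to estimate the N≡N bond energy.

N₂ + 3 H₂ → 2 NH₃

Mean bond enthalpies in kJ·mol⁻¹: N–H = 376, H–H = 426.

Let D be the N≡N bond energy.
Σ(broken) = 3×426 + 1×D = 1278 + D
Σ(formed) = 6×376 = 2256
ΔH = Σ(broken) − Σ(formed) = (1278 + D) − (2256) = −978 + D
Setting this equal to −3 kJ gives D = 975 kJ/mol.

D(N≡N) ≈ 975 kJ/mol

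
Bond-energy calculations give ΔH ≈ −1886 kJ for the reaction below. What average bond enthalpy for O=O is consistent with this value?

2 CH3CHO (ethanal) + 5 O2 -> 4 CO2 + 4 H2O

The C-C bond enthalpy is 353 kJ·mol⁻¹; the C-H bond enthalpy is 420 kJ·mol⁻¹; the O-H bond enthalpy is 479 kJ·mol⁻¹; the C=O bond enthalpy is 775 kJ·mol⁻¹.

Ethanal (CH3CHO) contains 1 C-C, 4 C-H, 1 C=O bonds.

D(O=O) ≈ 506 kJ/mol

Let D be the O=O bond energy.
Σ(broken) = 2×353 + 8×420 + 2×775 + 5×D = 5616 + 5D
Σ(formed) = 8×775 + 8×479 = 10032
ΔH = Σ(broken) − Σ(formed) = (5616 + 5D) − (10032) = −4416 + 5D
Setting this equal to −1886 kJ gives 5D = 2530, so D = 506 kJ/mol.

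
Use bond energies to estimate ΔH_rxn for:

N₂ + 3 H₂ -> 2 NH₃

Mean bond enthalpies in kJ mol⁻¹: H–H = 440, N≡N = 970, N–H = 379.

ΔH ≈ +16 kJ

Bonds broken (reactants):
  H–H: 3 × 440 = 1320
  N≡N: 1 × 970 = 970
  Σ(broken) = 2290 kJ
Bonds formed (products):
  N–H: 6 × 379 = 2274
  Σ(formed) = 2274 kJ
ΔH = Σ(broken) − Σ(formed) = 2290 − 2274 = +16 kJ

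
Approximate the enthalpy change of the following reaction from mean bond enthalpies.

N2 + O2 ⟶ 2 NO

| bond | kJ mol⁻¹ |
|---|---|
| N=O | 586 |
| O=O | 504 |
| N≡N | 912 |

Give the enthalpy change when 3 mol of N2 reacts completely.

ΔH = +732 kJ

Bonds broken (reactants):
  N≡N: 1 × 912 = 912
  O=O: 1 × 504 = 504
  Σ(broken) = 1416 kJ
Bonds formed (products):
  N=O: 2 × 586 = 1172
  Σ(formed) = 1172 kJ
ΔH = Σ(broken) − Σ(formed) = 1416 − 1172 = +244 kJ
For 3× the reaction as written: 3 × (+244) = +732 kJ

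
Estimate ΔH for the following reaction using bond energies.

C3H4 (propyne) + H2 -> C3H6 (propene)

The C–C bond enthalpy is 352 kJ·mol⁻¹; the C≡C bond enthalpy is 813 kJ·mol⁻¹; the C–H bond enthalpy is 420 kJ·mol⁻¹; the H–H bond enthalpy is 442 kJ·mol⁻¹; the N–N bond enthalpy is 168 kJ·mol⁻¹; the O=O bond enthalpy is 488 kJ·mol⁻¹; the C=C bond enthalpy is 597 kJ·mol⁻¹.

ΔH ≈ −182 kJ

Bonds broken (reactants):
  C≡C: 1 × 813 = 813
  C–C: 1 × 352 = 352
  C–H: 4 × 420 = 1680
  H–H: 1 × 442 = 442
  Σ(broken) = 3287 kJ
Bonds formed (products):
  C–C: 1 × 352 = 352
  C–H: 6 × 420 = 2520
  C=C: 1 × 597 = 597
  Σ(formed) = 3469 kJ
ΔH = Σ(broken) − Σ(formed) = 3287 − 3469 = −182 kJ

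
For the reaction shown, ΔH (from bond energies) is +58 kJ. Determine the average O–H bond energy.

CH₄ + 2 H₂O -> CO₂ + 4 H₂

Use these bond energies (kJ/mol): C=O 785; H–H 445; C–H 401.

Let D be the O–H bond energy.
Σ(broken) = 4×401 + 4×D = 1604 + 4D
Σ(formed) = 2×785 + 4×445 = 3350
ΔH = Σ(broken) − Σ(formed) = (1604 + 4D) − (3350) = −1746 + 4D
Setting this equal to +58 kJ gives 4D = 1804, so D = 451 kJ/mol.

D(O–H) ≈ 451 kJ/mol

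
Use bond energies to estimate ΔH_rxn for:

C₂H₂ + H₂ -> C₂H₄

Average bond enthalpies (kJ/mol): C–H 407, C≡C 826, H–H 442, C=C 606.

Bonds broken (reactants):
  C≡C: 1 × 826 = 826
  C–H: 2 × 407 = 814
  H–H: 1 × 442 = 442
  Σ(broken) = 2082 kJ
Bonds formed (products):
  C–H: 4 × 407 = 1628
  C=C: 1 × 606 = 606
  Σ(formed) = 2234 kJ
ΔH = Σ(broken) − Σ(formed) = 2082 − 2234 = −152 kJ

ΔH ≈ −152 kJ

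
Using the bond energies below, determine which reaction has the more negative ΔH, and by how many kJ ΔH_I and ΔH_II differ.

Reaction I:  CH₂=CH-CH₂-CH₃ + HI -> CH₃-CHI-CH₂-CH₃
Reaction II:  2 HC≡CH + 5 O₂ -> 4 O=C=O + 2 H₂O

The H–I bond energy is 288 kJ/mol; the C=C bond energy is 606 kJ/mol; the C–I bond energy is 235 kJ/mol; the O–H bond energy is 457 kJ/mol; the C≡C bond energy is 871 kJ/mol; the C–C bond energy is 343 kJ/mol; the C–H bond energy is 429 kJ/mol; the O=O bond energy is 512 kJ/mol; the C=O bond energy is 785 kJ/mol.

Reaction II, by 1977 kJ

Reaction I:
  Bonds broken (reactants):
    C–C: 2 × 343 = 686
    C–H: 8 × 429 = 3432
    C=C: 1 × 606 = 606
    H–I: 1 × 288 = 288
    Σ(broken) = 5012 kJ
  Bonds formed (products):
    C–C: 3 × 343 = 1029
    C–H: 9 × 429 = 3861
    C–I: 1 × 235 = 235
    Σ(formed) = 5125 kJ
  ΔH_I = 5012 − 5125 = −113 kJ
Reaction II:
  Bonds broken (reactants):
    C≡C: 2 × 871 = 1742
    C–H: 4 × 429 = 1716
    O=O: 5 × 512 = 2560
    Σ(broken) = 6018 kJ
  Bonds formed (products):
    C=O: 8 × 785 = 6280
    O–H: 4 × 457 = 1828
    Σ(formed) = 8108 kJ
  ΔH_II = 6018 − 8108 = −2090 kJ
ΔH_I − ΔH_II = +1977 kJ, so reaction II has the more negative ΔH; |ΔH_I − ΔH_II| = 1977 kJ.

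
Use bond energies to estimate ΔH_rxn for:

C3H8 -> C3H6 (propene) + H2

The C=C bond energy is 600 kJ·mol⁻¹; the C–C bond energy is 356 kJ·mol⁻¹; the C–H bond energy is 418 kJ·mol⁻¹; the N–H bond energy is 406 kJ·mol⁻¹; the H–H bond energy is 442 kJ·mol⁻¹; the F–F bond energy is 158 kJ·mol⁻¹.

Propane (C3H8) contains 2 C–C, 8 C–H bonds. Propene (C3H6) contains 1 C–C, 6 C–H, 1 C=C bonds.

Bonds broken (reactants):
  C–C: 2 × 356 = 712
  C–H: 8 × 418 = 3344
  Σ(broken) = 4056 kJ
Bonds formed (products):
  C–C: 1 × 356 = 356
  C–H: 6 × 418 = 2508
  C=C: 1 × 600 = 600
  H–H: 1 × 442 = 442
  Σ(formed) = 3906 kJ
ΔH = Σ(broken) − Σ(formed) = 4056 − 3906 = +150 kJ

ΔH ≈ +150 kJ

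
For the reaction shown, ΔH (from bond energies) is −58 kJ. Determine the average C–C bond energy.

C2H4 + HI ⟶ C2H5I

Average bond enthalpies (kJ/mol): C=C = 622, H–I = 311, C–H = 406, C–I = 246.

Let D be the C–C bond energy.
Σ(broken) = 4×406 + 1×622 + 1×311 = 2557
Σ(formed) = 1×D + 5×406 + 1×246 = 2276 + D
ΔH = Σ(broken) − Σ(formed) = (2557) − (2276 + D) = +281 − D
Setting this equal to −58 kJ gives D = 339 kJ/mol.

D(C–C) ≈ 339 kJ/mol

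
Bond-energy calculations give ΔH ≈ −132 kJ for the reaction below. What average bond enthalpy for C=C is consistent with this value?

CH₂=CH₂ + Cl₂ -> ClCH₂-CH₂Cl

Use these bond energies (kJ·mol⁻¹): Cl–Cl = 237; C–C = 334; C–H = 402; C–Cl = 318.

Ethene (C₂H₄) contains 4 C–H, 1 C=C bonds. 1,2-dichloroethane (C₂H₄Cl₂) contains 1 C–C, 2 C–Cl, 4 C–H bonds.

D(C=C) ≈ 601 kJ/mol

Let D be the C=C bond energy.
Σ(broken) = 4×402 + 1×D + 1×237 = 1845 + D
Σ(formed) = 1×334 + 2×318 + 4×402 = 2578
ΔH = Σ(broken) − Σ(formed) = (1845 + D) − (2578) = −733 + D
Setting this equal to −132 kJ gives D = 601 kJ/mol.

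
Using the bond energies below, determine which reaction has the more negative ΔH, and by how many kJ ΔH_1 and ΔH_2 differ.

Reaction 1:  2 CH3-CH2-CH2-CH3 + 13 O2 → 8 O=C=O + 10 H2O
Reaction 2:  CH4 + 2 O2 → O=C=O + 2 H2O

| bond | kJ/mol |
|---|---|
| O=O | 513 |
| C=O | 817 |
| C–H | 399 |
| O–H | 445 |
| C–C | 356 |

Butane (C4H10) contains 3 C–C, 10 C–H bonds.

Reaction 1, by 4395 kJ

Reaction 1:
  Bonds broken (reactants):
    C–C: 6 × 356 = 2136
    C–H: 20 × 399 = 7980
    O=O: 13 × 513 = 6669
    Σ(broken) = 16785 kJ
  Bonds formed (products):
    C=O: 16 × 817 = 13072
    O–H: 20 × 445 = 8900
    Σ(formed) = 21972 kJ
  ΔH_1 = 16785 − 21972 = −5187 kJ
Reaction 2:
  Bonds broken (reactants):
    C–H: 4 × 399 = 1596
    O=O: 2 × 513 = 1026
    Σ(broken) = 2622 kJ
  Bonds formed (products):
    C=O: 2 × 817 = 1634
    O–H: 4 × 445 = 1780
    Σ(formed) = 3414 kJ
  ΔH_2 = 2622 − 3414 = −792 kJ
ΔH_1 − ΔH_2 = −4395 kJ, so reaction 1 has the more negative ΔH; |ΔH_1 − ΔH_2| = 4395 kJ.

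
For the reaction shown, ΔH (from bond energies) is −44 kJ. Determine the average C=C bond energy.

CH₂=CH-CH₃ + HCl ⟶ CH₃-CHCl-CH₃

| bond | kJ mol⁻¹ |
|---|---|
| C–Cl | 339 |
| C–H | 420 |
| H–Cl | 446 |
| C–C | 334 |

Let D be the C=C bond energy.
Σ(broken) = 1×334 + 6×420 + 1×D + 1×446 = 3300 + D
Σ(formed) = 2×334 + 1×339 + 7×420 = 3947
ΔH = Σ(broken) − Σ(formed) = (3300 + D) − (3947) = −647 + D
Setting this equal to −44 kJ gives D = 603 kJ/mol.

D(C=C) ≈ 603 kJ/mol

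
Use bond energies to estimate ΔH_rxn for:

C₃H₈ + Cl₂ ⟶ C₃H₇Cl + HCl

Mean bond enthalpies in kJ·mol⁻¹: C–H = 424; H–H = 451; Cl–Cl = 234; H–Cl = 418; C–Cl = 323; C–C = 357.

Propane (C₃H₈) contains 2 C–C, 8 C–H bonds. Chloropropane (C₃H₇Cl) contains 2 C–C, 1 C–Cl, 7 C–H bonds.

Bonds broken (reactants):
  C–C: 2 × 357 = 714
  C–H: 8 × 424 = 3392
  Cl–Cl: 1 × 234 = 234
  Σ(broken) = 4340 kJ
Bonds formed (products):
  C–C: 2 × 357 = 714
  C–Cl: 1 × 323 = 323
  C–H: 7 × 424 = 2968
  H–Cl: 1 × 418 = 418
  Σ(formed) = 4423 kJ
ΔH = Σ(broken) − Σ(formed) = 4340 − 4423 = −83 kJ

ΔH ≈ −83 kJ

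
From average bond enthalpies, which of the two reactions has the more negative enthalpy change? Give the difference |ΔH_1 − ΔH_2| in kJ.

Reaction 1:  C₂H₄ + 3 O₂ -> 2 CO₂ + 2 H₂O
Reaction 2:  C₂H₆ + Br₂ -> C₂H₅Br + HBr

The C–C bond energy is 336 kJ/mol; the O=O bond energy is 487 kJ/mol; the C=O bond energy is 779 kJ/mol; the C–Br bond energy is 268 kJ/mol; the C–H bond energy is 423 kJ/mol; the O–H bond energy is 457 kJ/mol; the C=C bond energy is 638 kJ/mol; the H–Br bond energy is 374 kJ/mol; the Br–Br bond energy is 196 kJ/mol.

Reaction 1:
  Bonds broken (reactants):
    C–H: 4 × 423 = 1692
    C=C: 1 × 638 = 638
    O=O: 3 × 487 = 1461
    Σ(broken) = 3791 kJ
  Bonds formed (products):
    C=O: 4 × 779 = 3116
    O–H: 4 × 457 = 1828
    Σ(formed) = 4944 kJ
  ΔH_1 = 3791 − 4944 = −1153 kJ
Reaction 2:
  Bonds broken (reactants):
    Br–Br: 1 × 196 = 196
    C–C: 1 × 336 = 336
    C–H: 6 × 423 = 2538
    Σ(broken) = 3070 kJ
  Bonds formed (products):
    C–Br: 1 × 268 = 268
    C–C: 1 × 336 = 336
    C–H: 5 × 423 = 2115
    H–Br: 1 × 374 = 374
    Σ(formed) = 3093 kJ
  ΔH_2 = 3070 − 3093 = −23 kJ
ΔH_1 − ΔH_2 = −1130 kJ, so reaction 1 has the more negative ΔH; |ΔH_1 − ΔH_2| = 1130 kJ.

Reaction 1, by 1130 kJ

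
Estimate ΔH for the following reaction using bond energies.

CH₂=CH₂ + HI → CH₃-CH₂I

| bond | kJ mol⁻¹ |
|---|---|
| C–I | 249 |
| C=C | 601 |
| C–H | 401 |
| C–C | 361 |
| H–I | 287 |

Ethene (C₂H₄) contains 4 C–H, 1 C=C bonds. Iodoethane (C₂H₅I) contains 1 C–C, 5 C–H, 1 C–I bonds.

Bonds broken (reactants):
  C–H: 4 × 401 = 1604
  C=C: 1 × 601 = 601
  H–I: 1 × 287 = 287
  Σ(broken) = 2492 kJ
Bonds formed (products):
  C–C: 1 × 361 = 361
  C–H: 5 × 401 = 2005
  C–I: 1 × 249 = 249
  Σ(formed) = 2615 kJ
ΔH = Σ(broken) − Σ(formed) = 2492 − 2615 = −123 kJ

ΔH ≈ −123 kJ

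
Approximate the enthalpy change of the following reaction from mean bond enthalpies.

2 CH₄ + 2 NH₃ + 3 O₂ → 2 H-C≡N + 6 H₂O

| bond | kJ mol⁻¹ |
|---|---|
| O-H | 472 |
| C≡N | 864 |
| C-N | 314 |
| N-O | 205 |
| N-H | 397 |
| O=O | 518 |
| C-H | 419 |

Bonds broken (reactants):
  C-H: 8 × 419 = 3352
  N-H: 6 × 397 = 2382
  O=O: 3 × 518 = 1554
  Σ(broken) = 7288 kJ
Bonds formed (products):
  C≡N: 2 × 864 = 1728
  C-H: 2 × 419 = 838
  O-H: 12 × 472 = 5664
  Σ(formed) = 8230 kJ
ΔH = Σ(broken) − Σ(formed) = 7288 − 8230 = −942 kJ

ΔH ≈ −942 kJ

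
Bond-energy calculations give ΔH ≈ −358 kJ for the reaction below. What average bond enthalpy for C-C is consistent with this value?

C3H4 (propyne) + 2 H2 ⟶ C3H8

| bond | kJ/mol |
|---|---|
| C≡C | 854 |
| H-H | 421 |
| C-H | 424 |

D(C-C) ≈ 358 kJ/mol

Let D be the C-C bond energy.
Σ(broken) = 1×854 + 1×D + 4×424 + 2×421 = 3392 + D
Σ(formed) = 2×D + 8×424 = 3392 + 2D
ΔH = Σ(broken) − Σ(formed) = (3392 + D) − (3392 + 2D) = +0 − D
Setting this equal to −358 kJ gives D = 358 kJ/mol.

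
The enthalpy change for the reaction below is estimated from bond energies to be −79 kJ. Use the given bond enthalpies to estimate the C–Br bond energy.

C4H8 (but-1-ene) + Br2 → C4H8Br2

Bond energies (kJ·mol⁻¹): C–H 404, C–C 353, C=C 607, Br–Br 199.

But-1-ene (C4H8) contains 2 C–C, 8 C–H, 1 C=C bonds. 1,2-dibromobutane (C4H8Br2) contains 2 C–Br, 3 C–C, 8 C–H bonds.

Let D be the C–Br bond energy.
Σ(broken) = 1×199 + 2×353 + 8×404 + 1×607 = 4744
Σ(formed) = 2×D + 3×353 + 8×404 = 4291 + 2D
ΔH = Σ(broken) − Σ(formed) = (4744) − (4291 + 2D) = +453 − 2D
Setting this equal to −79 kJ gives 2D = 532, so D = 266 kJ/mol.

D(C–Br) ≈ 266 kJ/mol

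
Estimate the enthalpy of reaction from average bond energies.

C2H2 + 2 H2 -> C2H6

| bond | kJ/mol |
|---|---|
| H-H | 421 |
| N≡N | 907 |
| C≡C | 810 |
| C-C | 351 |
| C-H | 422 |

ΔH ≈ −387 kJ

Bonds broken (reactants):
  C≡C: 1 × 810 = 810
  C-H: 2 × 422 = 844
  H-H: 2 × 421 = 842
  Σ(broken) = 2496 kJ
Bonds formed (products):
  C-C: 1 × 351 = 351
  C-H: 6 × 422 = 2532
  Σ(formed) = 2883 kJ
ΔH = Σ(broken) − Σ(formed) = 2496 − 2883 = −387 kJ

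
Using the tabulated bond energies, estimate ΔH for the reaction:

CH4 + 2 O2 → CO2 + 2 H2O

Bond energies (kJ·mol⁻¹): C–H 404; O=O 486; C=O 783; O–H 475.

Bonds broken (reactants):
  C–H: 4 × 404 = 1616
  O=O: 2 × 486 = 972
  Σ(broken) = 2588 kJ
Bonds formed (products):
  C=O: 2 × 783 = 1566
  O–H: 4 × 475 = 1900
  Σ(formed) = 3466 kJ
ΔH = Σ(broken) − Σ(formed) = 2588 − 3466 = −878 kJ

ΔH ≈ −878 kJ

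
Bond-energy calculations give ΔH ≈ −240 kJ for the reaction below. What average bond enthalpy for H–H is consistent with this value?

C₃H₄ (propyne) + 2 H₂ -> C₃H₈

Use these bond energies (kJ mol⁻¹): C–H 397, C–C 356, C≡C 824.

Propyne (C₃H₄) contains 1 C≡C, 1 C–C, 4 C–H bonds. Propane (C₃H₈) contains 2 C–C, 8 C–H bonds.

Let D be the H–H bond energy.
Σ(broken) = 1×824 + 1×356 + 4×397 + 2×D = 2768 + 2D
Σ(formed) = 2×356 + 8×397 = 3888
ΔH = Σ(broken) − Σ(formed) = (2768 + 2D) − (3888) = −1120 + 2D
Setting this equal to −240 kJ gives 2D = 880, so D = 440 kJ/mol.

D(H–H) ≈ 440 kJ/mol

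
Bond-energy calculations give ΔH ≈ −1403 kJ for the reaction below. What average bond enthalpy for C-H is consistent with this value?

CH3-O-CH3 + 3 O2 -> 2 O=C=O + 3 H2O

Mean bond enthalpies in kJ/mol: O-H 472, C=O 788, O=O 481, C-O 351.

D(C-H) ≈ 406 kJ/mol

Let D be the C-H bond energy.
Σ(broken) = 6×D + 2×351 + 3×481 = 2145 + 6D
Σ(formed) = 4×788 + 6×472 = 5984
ΔH = Σ(broken) − Σ(formed) = (2145 + 6D) − (5984) = −3839 + 6D
Setting this equal to −1403 kJ gives 6D = 2436, so D = 406 kJ/mol.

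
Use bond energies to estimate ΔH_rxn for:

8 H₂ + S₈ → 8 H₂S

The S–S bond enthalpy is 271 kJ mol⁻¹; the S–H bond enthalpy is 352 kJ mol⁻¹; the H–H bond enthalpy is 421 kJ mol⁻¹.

ΔH ≈ −96 kJ

Bonds broken (reactants):
  H–H: 8 × 421 = 3368
  S–S: 8 × 271 = 2168
  Σ(broken) = 5536 kJ
Bonds formed (products):
  S–H: 16 × 352 = 5632
  Σ(formed) = 5632 kJ
ΔH = Σ(broken) − Σ(formed) = 5536 − 5632 = −96 kJ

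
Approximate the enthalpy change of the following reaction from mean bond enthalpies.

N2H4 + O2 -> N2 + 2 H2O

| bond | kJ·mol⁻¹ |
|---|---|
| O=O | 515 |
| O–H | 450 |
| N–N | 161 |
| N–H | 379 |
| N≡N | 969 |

Bonds broken (reactants):
  N–H: 4 × 379 = 1516
  N–N: 1 × 161 = 161
  O=O: 1 × 515 = 515
  Σ(broken) = 2192 kJ
Bonds formed (products):
  N≡N: 1 × 969 = 969
  O–H: 4 × 450 = 1800
  Σ(formed) = 2769 kJ
ΔH = Σ(broken) − Σ(formed) = 2192 − 2769 = −577 kJ

ΔH ≈ −577 kJ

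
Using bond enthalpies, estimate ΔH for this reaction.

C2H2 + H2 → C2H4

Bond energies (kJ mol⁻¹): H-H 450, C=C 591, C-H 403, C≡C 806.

Bonds broken (reactants):
  C≡C: 1 × 806 = 806
  C-H: 2 × 403 = 806
  H-H: 1 × 450 = 450
  Σ(broken) = 2062 kJ
Bonds formed (products):
  C-H: 4 × 403 = 1612
  C=C: 1 × 591 = 591
  Σ(formed) = 2203 kJ
ΔH = Σ(broken) − Σ(formed) = 2062 − 2203 = −141 kJ

ΔH ≈ −141 kJ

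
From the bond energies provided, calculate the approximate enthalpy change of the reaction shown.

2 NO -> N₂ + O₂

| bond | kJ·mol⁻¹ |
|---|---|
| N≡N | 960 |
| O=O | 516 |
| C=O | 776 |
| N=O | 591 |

Bonds broken (reactants):
  N=O: 2 × 591 = 1182
  Σ(broken) = 1182 kJ
Bonds formed (products):
  N≡N: 1 × 960 = 960
  O=O: 1 × 516 = 516
  Σ(formed) = 1476 kJ
ΔH = Σ(broken) − Σ(formed) = 1182 − 1476 = −294 kJ

ΔH ≈ −294 kJ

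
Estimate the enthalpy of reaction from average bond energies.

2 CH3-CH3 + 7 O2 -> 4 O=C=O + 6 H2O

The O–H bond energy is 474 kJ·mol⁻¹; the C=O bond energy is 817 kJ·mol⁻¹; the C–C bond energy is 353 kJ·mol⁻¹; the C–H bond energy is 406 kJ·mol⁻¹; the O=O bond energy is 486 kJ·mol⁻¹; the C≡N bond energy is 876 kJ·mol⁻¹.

Bonds broken (reactants):
  C–C: 2 × 353 = 706
  C–H: 12 × 406 = 4872
  O=O: 7 × 486 = 3402
  Σ(broken) = 8980 kJ
Bonds formed (products):
  C=O: 8 × 817 = 6536
  O–H: 12 × 474 = 5688
  Σ(formed) = 12224 kJ
ΔH = Σ(broken) − Σ(formed) = 8980 − 12224 = −3244 kJ

ΔH ≈ −3244 kJ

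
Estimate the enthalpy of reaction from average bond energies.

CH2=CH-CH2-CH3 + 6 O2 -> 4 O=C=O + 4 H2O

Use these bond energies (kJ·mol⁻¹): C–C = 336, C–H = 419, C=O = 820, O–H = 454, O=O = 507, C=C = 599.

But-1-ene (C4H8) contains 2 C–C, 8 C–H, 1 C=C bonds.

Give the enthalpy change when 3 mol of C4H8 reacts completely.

ΔH = −7581 kJ

Bonds broken (reactants):
  C–C: 2 × 336 = 672
  C–H: 8 × 419 = 3352
  C=C: 1 × 599 = 599
  O=O: 6 × 507 = 3042
  Σ(broken) = 7665 kJ
Bonds formed (products):
  C=O: 8 × 820 = 6560
  O–H: 8 × 454 = 3632
  Σ(formed) = 10192 kJ
ΔH = Σ(broken) − Σ(formed) = 7665 − 10192 = −2527 kJ
For 3× the reaction as written: 3 × (−2527) = −7581 kJ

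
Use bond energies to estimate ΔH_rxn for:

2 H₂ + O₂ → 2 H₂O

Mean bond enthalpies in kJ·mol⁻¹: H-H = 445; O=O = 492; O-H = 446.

ΔH ≈ −402 kJ

Bonds broken (reactants):
  H-H: 2 × 445 = 890
  O=O: 1 × 492 = 492
  Σ(broken) = 1382 kJ
Bonds formed (products):
  O-H: 4 × 446 = 1784
  Σ(formed) = 1784 kJ
ΔH = Σ(broken) − Σ(formed) = 1382 − 1784 = −402 kJ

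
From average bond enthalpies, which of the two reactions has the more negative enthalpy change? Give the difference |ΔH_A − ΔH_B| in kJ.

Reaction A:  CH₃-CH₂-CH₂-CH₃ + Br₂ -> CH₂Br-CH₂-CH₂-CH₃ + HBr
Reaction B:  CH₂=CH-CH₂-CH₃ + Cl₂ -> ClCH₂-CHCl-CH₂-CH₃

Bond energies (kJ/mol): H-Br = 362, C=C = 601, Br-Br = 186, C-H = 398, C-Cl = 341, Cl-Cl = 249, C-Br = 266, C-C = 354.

Reaction A:
  Bonds broken (reactants):
    Br-Br: 1 × 186 = 186
    C-C: 3 × 354 = 1062
    C-H: 10 × 398 = 3980
    Σ(broken) = 5228 kJ
  Bonds formed (products):
    C-Br: 1 × 266 = 266
    C-C: 3 × 354 = 1062
    C-H: 9 × 398 = 3582
    H-Br: 1 × 362 = 362
    Σ(formed) = 5272 kJ
  ΔH_A = 5228 − 5272 = −44 kJ
Reaction B:
  Bonds broken (reactants):
    C-C: 2 × 354 = 708
    C-H: 8 × 398 = 3184
    C=C: 1 × 601 = 601
    Cl-Cl: 1 × 249 = 249
    Σ(broken) = 4742 kJ
  Bonds formed (products):
    C-C: 3 × 354 = 1062
    C-Cl: 2 × 341 = 682
    C-H: 8 × 398 = 3184
    Σ(formed) = 4928 kJ
  ΔH_B = 4742 − 4928 = −186 kJ
ΔH_A − ΔH_B = +142 kJ, so reaction B has the more negative ΔH; |ΔH_A − ΔH_B| = 142 kJ.

Reaction B, by 142 kJ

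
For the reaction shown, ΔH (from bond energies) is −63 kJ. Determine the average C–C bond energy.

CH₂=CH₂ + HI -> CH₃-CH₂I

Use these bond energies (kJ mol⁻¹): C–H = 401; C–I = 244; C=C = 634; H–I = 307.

D(C–C) ≈ 359 kJ/mol

Let D be the C–C bond energy.
Σ(broken) = 4×401 + 1×634 + 1×307 = 2545
Σ(formed) = 1×D + 5×401 + 1×244 = 2249 + D
ΔH = Σ(broken) − Σ(formed) = (2545) − (2249 + D) = +296 − D
Setting this equal to −63 kJ gives D = 359 kJ/mol.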